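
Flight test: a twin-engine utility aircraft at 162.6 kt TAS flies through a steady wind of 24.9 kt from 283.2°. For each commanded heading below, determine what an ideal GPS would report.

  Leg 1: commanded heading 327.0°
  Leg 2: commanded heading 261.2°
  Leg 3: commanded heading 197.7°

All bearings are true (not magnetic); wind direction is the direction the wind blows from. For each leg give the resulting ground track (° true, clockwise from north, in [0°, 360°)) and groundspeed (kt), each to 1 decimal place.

Leg 1: track=333.8°, groundspeed=145.7 kt
Leg 2: track=257.4°, groundspeed=139.8 kt
Leg 3: track=188.9°, groundspeed=162.6 kt

Leg 1: heading 327.0°; drift +6.8° → track 333.8°, groundspeed 145.7 kt
Leg 2: heading 261.2°; drift -3.8° → track 257.4°, groundspeed 139.8 kt
Leg 3: heading 197.7°; drift -8.8° → track 188.9°, groundspeed 162.6 kt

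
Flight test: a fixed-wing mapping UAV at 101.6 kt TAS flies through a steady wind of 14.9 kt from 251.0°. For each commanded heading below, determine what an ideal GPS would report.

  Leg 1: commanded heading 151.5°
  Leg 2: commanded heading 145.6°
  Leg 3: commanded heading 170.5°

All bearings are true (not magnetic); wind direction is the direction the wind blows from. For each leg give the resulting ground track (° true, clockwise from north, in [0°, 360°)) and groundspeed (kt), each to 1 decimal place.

Leg 1: track=143.5°, groundspeed=105.1 kt
Leg 2: track=137.9°, groundspeed=106.5 kt
Leg 3: track=162.1°, groundspeed=100.2 kt

Leg 1: heading 151.5°; drift -8.0° → track 143.5°, groundspeed 105.1 kt
Leg 2: heading 145.6°; drift -7.7° → track 137.9°, groundspeed 106.5 kt
Leg 3: heading 170.5°; drift -8.4° → track 162.1°, groundspeed 100.2 kt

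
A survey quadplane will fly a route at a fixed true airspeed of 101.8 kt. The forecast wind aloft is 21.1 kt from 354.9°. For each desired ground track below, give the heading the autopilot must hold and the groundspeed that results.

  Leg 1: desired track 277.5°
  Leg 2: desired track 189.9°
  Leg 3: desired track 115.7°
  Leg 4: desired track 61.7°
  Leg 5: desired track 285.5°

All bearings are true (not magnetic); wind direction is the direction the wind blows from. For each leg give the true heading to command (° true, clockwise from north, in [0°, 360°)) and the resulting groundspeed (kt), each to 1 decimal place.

Leg 1: heading=289.2°, groundspeed=95.1 kt
Leg 2: heading=193.0°, groundspeed=122.0 kt
Leg 3: heading=105.4°, groundspeed=111.0 kt
Leg 4: heading=50.7°, groundspeed=91.6 kt
Leg 5: heading=296.7°, groundspeed=92.4 kt

Leg 1: desired track 277.5°; wind correction +11.7° → command heading 289.2°, groundspeed 95.1 kt
Leg 2: desired track 189.9°; wind correction +3.1° → command heading 193.0°, groundspeed 122.0 kt
Leg 3: desired track 115.7°; wind correction -10.3° → command heading 105.4°, groundspeed 111.0 kt
Leg 4: desired track 61.7°; wind correction -11.0° → command heading 50.7°, groundspeed 91.6 kt
Leg 5: desired track 285.5°; wind correction +11.2° → command heading 296.7°, groundspeed 92.4 kt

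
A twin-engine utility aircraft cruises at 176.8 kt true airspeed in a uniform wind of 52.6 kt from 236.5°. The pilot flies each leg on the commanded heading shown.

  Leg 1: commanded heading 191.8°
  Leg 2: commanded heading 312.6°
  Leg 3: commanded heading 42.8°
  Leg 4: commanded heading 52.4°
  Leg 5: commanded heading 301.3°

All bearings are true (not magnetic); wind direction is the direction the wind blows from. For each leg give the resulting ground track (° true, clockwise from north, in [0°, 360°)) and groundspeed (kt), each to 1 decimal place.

Leg 1: heading 191.8°; drift -14.9° → track 176.9°, groundspeed 144.2 kt
Leg 2: heading 312.6°; drift +17.3° → track 329.9°, groundspeed 171.9 kt
Leg 3: heading 42.8°; drift +3.1° → track 45.9°, groundspeed 228.2 kt
Leg 4: heading 52.4°; drift +0.9° → track 53.3°, groundspeed 229.3 kt
Leg 5: heading 301.3°; drift +17.1° → track 318.4°, groundspeed 161.6 kt

Leg 1: track=176.9°, groundspeed=144.2 kt
Leg 2: track=329.9°, groundspeed=171.9 kt
Leg 3: track=45.9°, groundspeed=228.2 kt
Leg 4: track=53.3°, groundspeed=229.3 kt
Leg 5: track=318.4°, groundspeed=161.6 kt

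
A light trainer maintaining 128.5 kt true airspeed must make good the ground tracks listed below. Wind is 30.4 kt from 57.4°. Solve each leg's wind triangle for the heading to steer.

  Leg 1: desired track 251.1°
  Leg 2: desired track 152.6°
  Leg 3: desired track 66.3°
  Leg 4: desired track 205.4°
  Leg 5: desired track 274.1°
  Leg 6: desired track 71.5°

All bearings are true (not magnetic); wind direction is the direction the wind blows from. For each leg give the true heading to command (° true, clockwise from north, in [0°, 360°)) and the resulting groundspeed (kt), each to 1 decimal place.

Leg 1: heading=254.3°, groundspeed=157.8 kt
Leg 2: heading=139.0°, groundspeed=127.6 kt
Leg 3: heading=64.2°, groundspeed=98.4 kt
Leg 4: heading=198.2°, groundspeed=153.3 kt
Leg 5: heading=282.2°, groundspeed=151.6 kt
Leg 6: heading=68.2°, groundspeed=98.8 kt

Leg 1: desired track 251.1°; wind correction +3.2° → command heading 254.3°, groundspeed 157.8 kt
Leg 2: desired track 152.6°; wind correction -13.6° → command heading 139.0°, groundspeed 127.6 kt
Leg 3: desired track 66.3°; wind correction -2.1° → command heading 64.2°, groundspeed 98.4 kt
Leg 4: desired track 205.4°; wind correction -7.2° → command heading 198.2°, groundspeed 153.3 kt
Leg 5: desired track 274.1°; wind correction +8.1° → command heading 282.2°, groundspeed 151.6 kt
Leg 6: desired track 71.5°; wind correction -3.3° → command heading 68.2°, groundspeed 98.8 kt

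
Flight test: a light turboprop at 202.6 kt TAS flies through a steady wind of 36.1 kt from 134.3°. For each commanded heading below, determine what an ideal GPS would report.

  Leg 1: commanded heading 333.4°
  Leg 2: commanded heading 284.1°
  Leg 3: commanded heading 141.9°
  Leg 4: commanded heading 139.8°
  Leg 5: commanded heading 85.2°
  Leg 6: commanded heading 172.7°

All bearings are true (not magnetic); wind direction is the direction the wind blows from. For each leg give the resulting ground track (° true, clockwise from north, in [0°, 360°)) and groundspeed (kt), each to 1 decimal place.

Leg 1: track=330.5°, groundspeed=237.0 kt
Leg 2: track=288.5°, groundspeed=234.5 kt
Leg 3: track=143.5°, groundspeed=166.9 kt
Leg 4: track=141.0°, groundspeed=166.7 kt
Leg 5: track=76.5°, groundspeed=181.0 kt
Leg 6: track=180.0°, groundspeed=175.7 kt

Leg 1: heading 333.4°; drift -2.9° → track 330.5°, groundspeed 237.0 kt
Leg 2: heading 284.1°; drift +4.4° → track 288.5°, groundspeed 234.5 kt
Leg 3: heading 141.9°; drift +1.6° → track 143.5°, groundspeed 166.9 kt
Leg 4: heading 139.8°; drift +1.2° → track 141.0°, groundspeed 166.7 kt
Leg 5: heading 85.2°; drift -8.7° → track 76.5°, groundspeed 181.0 kt
Leg 6: heading 172.7°; drift +7.3° → track 180.0°, groundspeed 175.7 kt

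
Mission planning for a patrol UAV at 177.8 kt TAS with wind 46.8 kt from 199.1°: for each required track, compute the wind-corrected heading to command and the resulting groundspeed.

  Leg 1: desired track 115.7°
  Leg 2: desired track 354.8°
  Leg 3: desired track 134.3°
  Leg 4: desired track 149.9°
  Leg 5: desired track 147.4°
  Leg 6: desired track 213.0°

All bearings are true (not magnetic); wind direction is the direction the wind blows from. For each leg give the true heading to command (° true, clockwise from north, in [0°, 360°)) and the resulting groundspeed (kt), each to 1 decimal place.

Leg 1: heading=130.9°, groundspeed=166.2 kt
Leg 2: heading=348.6°, groundspeed=219.4 kt
Leg 3: heading=148.1°, groundspeed=152.8 kt
Leg 4: heading=161.4°, groundspeed=143.7 kt
Leg 5: heading=159.3°, groundspeed=145.0 kt
Leg 6: heading=209.4°, groundspeed=132.0 kt

Leg 1: desired track 115.7°; wind correction +15.2° → command heading 130.9°, groundspeed 166.2 kt
Leg 2: desired track 354.8°; wind correction -6.2° → command heading 348.6°, groundspeed 219.4 kt
Leg 3: desired track 134.3°; wind correction +13.8° → command heading 148.1°, groundspeed 152.8 kt
Leg 4: desired track 149.9°; wind correction +11.5° → command heading 161.4°, groundspeed 143.7 kt
Leg 5: desired track 147.4°; wind correction +11.9° → command heading 159.3°, groundspeed 145.0 kt
Leg 6: desired track 213.0°; wind correction -3.6° → command heading 209.4°, groundspeed 132.0 kt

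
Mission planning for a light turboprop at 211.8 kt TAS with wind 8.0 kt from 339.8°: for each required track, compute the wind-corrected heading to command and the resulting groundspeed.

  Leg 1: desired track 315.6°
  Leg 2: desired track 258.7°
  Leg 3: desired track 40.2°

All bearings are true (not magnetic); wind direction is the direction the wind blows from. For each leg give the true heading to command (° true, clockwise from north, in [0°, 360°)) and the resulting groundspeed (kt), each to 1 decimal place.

Leg 1: heading=316.5°, groundspeed=204.5 kt
Leg 2: heading=260.8°, groundspeed=210.4 kt
Leg 3: heading=38.3°, groundspeed=207.7 kt

Leg 1: desired track 315.6°; wind correction +0.9° → command heading 316.5°, groundspeed 204.5 kt
Leg 2: desired track 258.7°; wind correction +2.1° → command heading 260.8°, groundspeed 210.4 kt
Leg 3: desired track 40.2°; wind correction -1.9° → command heading 38.3°, groundspeed 207.7 kt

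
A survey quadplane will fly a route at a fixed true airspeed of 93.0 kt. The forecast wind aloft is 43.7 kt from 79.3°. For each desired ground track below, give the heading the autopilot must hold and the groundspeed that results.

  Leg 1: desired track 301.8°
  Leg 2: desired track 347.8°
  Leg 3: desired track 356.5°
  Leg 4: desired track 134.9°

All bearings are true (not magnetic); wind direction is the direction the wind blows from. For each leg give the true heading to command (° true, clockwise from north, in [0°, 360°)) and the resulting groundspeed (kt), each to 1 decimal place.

Leg 1: heading=320.3°, groundspeed=120.4 kt
Leg 2: heading=15.8°, groundspeed=83.2 kt
Leg 3: heading=24.3°, groundspeed=76.8 kt
Leg 4: heading=112.1°, groundspeed=61.0 kt

Leg 1: desired track 301.8°; wind correction +18.5° → command heading 320.3°, groundspeed 120.4 kt
Leg 2: desired track 347.8°; wind correction +28.0° → command heading 15.8°, groundspeed 83.2 kt
Leg 3: desired track 356.5°; wind correction +27.8° → command heading 24.3°, groundspeed 76.8 kt
Leg 4: desired track 134.9°; wind correction -22.8° → command heading 112.1°, groundspeed 61.0 kt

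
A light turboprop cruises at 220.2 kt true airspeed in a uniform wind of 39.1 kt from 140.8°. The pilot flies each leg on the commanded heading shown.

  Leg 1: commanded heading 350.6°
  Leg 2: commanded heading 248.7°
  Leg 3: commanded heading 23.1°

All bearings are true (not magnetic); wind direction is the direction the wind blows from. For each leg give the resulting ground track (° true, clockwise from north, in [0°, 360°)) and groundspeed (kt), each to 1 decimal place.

Leg 1: heading 350.6°; drift -4.4° → track 346.2°, groundspeed 254.9 kt
Leg 2: heading 248.7°; drift +9.1° → track 257.8°, groundspeed 235.2 kt
Leg 3: heading 23.1°; drift -8.3° → track 14.8°, groundspeed 240.9 kt

Leg 1: track=346.2°, groundspeed=254.9 kt
Leg 2: track=257.8°, groundspeed=235.2 kt
Leg 3: track=14.8°, groundspeed=240.9 kt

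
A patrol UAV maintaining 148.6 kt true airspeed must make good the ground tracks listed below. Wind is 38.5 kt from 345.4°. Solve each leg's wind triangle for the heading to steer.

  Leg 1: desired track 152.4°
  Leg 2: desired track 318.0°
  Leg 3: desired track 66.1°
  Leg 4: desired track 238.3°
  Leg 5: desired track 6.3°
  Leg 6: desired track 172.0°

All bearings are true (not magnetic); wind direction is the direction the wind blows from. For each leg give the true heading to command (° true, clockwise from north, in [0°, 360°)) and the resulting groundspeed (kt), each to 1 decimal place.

Leg 1: heading=149.1°, groundspeed=185.9 kt
Leg 2: heading=324.8°, groundspeed=113.4 kt
Leg 3: heading=51.3°, groundspeed=137.4 kt
Leg 4: heading=252.6°, groundspeed=155.3 kt
Leg 5: heading=1.0°, groundspeed=112.0 kt
Leg 6: heading=173.7°, groundspeed=186.8 kt

Leg 1: desired track 152.4°; wind correction -3.3° → command heading 149.1°, groundspeed 185.9 kt
Leg 2: desired track 318.0°; wind correction +6.8° → command heading 324.8°, groundspeed 113.4 kt
Leg 3: desired track 66.1°; wind correction -14.8° → command heading 51.3°, groundspeed 137.4 kt
Leg 4: desired track 238.3°; wind correction +14.3° → command heading 252.6°, groundspeed 155.3 kt
Leg 5: desired track 6.3°; wind correction -5.3° → command heading 1.0°, groundspeed 112.0 kt
Leg 6: desired track 172.0°; wind correction +1.7° → command heading 173.7°, groundspeed 186.8 kt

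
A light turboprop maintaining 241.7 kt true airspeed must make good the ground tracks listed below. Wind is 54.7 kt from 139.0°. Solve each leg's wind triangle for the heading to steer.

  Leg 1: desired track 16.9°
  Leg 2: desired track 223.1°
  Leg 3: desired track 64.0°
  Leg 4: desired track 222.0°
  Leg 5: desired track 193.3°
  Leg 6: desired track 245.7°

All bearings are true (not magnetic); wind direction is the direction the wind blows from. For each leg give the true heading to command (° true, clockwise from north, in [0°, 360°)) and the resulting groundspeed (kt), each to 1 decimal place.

Leg 1: desired track 16.9°; wind correction +11.1° → command heading 28.0°, groundspeed 266.3 kt
Leg 2: desired track 223.1°; wind correction -13.0° → command heading 210.1°, groundspeed 229.9 kt
Leg 3: desired track 64.0°; wind correction +12.6° → command heading 76.6°, groundspeed 221.7 kt
Leg 4: desired track 222.0°; wind correction -13.0° → command heading 209.0°, groundspeed 228.9 kt
Leg 5: desired track 193.3°; wind correction -10.6° → command heading 182.7°, groundspeed 205.7 kt
Leg 6: desired track 245.7°; wind correction -12.5° → command heading 233.2°, groundspeed 251.7 kt

Leg 1: heading=28.0°, groundspeed=266.3 kt
Leg 2: heading=210.1°, groundspeed=229.9 kt
Leg 3: heading=76.6°, groundspeed=221.7 kt
Leg 4: heading=209.0°, groundspeed=228.9 kt
Leg 5: heading=182.7°, groundspeed=205.7 kt
Leg 6: heading=233.2°, groundspeed=251.7 kt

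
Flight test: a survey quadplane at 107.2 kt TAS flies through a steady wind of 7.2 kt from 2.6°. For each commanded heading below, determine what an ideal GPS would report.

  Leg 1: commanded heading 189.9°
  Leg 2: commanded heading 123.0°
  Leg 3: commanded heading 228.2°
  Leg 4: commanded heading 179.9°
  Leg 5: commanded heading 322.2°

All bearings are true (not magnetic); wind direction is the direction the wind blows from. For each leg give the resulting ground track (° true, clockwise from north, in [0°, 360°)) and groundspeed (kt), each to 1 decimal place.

Leg 1: heading 189.9°; drift -0.5° → track 189.4°, groundspeed 114.3 kt
Leg 2: heading 123.0°; drift +3.2° → track 126.2°, groundspeed 111.0 kt
Leg 3: heading 228.2°; drift -2.6° → track 225.6°, groundspeed 112.4 kt
Leg 4: heading 179.9°; drift +0.2° → track 180.1°, groundspeed 114.4 kt
Leg 5: heading 322.2°; drift -2.6° → track 319.6°, groundspeed 101.8 kt

Leg 1: track=189.4°, groundspeed=114.3 kt
Leg 2: track=126.2°, groundspeed=111.0 kt
Leg 3: track=225.6°, groundspeed=112.4 kt
Leg 4: track=180.1°, groundspeed=114.4 kt
Leg 5: track=319.6°, groundspeed=101.8 kt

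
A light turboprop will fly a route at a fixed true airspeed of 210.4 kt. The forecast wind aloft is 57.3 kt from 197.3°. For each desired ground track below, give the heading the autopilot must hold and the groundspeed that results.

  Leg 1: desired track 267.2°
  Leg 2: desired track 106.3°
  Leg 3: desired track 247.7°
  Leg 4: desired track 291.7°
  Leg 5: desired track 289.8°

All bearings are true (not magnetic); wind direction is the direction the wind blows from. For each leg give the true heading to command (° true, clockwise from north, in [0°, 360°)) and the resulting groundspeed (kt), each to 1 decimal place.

Leg 1: desired track 267.2°; wind correction -14.8° → command heading 252.4°, groundspeed 183.7 kt
Leg 2: desired track 106.3°; wind correction +15.8° → command heading 122.1°, groundspeed 203.4 kt
Leg 3: desired track 247.7°; wind correction -12.1° → command heading 235.6°, groundspeed 169.2 kt
Leg 4: desired track 291.7°; wind correction -15.8° → command heading 275.9°, groundspeed 206.9 kt
Leg 5: desired track 289.8°; wind correction -15.8° → command heading 274.0°, groundspeed 205.0 kt

Leg 1: heading=252.4°, groundspeed=183.7 kt
Leg 2: heading=122.1°, groundspeed=203.4 kt
Leg 3: heading=235.6°, groundspeed=169.2 kt
Leg 4: heading=275.9°, groundspeed=206.9 kt
Leg 5: heading=274.0°, groundspeed=205.0 kt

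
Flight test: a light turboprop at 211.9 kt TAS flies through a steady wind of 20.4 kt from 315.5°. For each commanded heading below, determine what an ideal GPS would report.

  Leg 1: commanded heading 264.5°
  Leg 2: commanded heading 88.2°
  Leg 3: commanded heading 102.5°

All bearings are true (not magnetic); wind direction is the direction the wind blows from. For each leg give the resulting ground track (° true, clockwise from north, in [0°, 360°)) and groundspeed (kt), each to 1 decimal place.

Leg 1: heading 264.5°; drift -4.6° → track 259.9°, groundspeed 199.7 kt
Leg 2: heading 88.2°; drift +3.8° → track 92.0°, groundspeed 226.2 kt
Leg 3: heading 102.5°; drift +2.8° → track 105.3°, groundspeed 229.3 kt

Leg 1: track=259.9°, groundspeed=199.7 kt
Leg 2: track=92.0°, groundspeed=226.2 kt
Leg 3: track=105.3°, groundspeed=229.3 kt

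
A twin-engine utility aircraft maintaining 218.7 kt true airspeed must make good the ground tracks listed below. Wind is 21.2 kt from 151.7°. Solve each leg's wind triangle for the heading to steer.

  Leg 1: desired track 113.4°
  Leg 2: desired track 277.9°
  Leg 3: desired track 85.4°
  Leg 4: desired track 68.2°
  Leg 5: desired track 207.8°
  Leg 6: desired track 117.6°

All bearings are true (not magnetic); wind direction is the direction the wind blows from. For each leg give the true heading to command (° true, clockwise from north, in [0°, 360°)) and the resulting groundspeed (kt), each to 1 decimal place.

Leg 1: desired track 113.4°; wind correction +3.4° → command heading 116.8°, groundspeed 201.7 kt
Leg 2: desired track 277.9°; wind correction -4.5° → command heading 273.4°, groundspeed 230.6 kt
Leg 3: desired track 85.4°; wind correction +5.1° → command heading 90.5°, groundspeed 209.3 kt
Leg 4: desired track 68.2°; wind correction +5.5° → command heading 73.7°, groundspeed 215.3 kt
Leg 5: desired track 207.8°; wind correction -4.6° → command heading 203.2°, groundspeed 206.2 kt
Leg 6: desired track 117.6°; wind correction +3.1° → command heading 120.7°, groundspeed 200.8 kt

Leg 1: heading=116.8°, groundspeed=201.7 kt
Leg 2: heading=273.4°, groundspeed=230.6 kt
Leg 3: heading=90.5°, groundspeed=209.3 kt
Leg 4: heading=73.7°, groundspeed=215.3 kt
Leg 5: heading=203.2°, groundspeed=206.2 kt
Leg 6: heading=120.7°, groundspeed=200.8 kt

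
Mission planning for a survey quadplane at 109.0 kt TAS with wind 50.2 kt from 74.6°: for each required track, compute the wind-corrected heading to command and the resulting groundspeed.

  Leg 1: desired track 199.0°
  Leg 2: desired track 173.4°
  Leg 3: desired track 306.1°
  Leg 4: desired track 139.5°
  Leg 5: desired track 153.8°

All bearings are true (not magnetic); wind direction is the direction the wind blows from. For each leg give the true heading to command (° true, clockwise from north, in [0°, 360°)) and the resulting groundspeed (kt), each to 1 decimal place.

Leg 1: heading=176.7°, groundspeed=129.2 kt
Leg 2: heading=146.3°, groundspeed=104.7 kt
Leg 3: heading=327.2°, groundspeed=132.9 kt
Leg 4: heading=114.9°, groundspeed=77.8 kt
Leg 5: heading=126.9°, groundspeed=87.8 kt

Leg 1: desired track 199.0°; wind correction -22.3° → command heading 176.7°, groundspeed 129.2 kt
Leg 2: desired track 173.4°; wind correction -27.1° → command heading 146.3°, groundspeed 104.7 kt
Leg 3: desired track 306.1°; wind correction +21.1° → command heading 327.2°, groundspeed 132.9 kt
Leg 4: desired track 139.5°; wind correction -24.6° → command heading 114.9°, groundspeed 77.8 kt
Leg 5: desired track 153.8°; wind correction -26.9° → command heading 126.9°, groundspeed 87.8 kt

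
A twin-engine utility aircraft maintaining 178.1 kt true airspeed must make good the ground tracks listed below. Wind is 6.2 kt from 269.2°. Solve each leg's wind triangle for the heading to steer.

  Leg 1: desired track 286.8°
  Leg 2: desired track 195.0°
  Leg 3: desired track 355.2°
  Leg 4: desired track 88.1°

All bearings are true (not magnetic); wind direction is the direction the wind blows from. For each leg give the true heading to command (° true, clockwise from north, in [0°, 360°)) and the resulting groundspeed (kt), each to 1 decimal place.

Leg 1: heading=286.2°, groundspeed=172.2 kt
Leg 2: heading=196.9°, groundspeed=176.3 kt
Leg 3: heading=353.2°, groundspeed=177.6 kt
Leg 4: heading=88.1°, groundspeed=184.3 kt

Leg 1: desired track 286.8°; wind correction -0.6° → command heading 286.2°, groundspeed 172.2 kt
Leg 2: desired track 195.0°; wind correction +1.9° → command heading 196.9°, groundspeed 176.3 kt
Leg 3: desired track 355.2°; wind correction -2.0° → command heading 353.2°, groundspeed 177.6 kt
Leg 4: desired track 88.1°; wind correction +0.0° → command heading 88.1°, groundspeed 184.3 kt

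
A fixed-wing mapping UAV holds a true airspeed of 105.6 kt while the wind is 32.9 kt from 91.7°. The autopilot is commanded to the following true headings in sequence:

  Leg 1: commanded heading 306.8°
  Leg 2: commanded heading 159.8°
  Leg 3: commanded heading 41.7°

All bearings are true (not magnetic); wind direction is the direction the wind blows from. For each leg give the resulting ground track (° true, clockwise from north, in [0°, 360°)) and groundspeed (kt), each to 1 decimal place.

Leg 1: track=298.7°, groundspeed=133.9 kt
Leg 2: track=177.9°, groundspeed=98.2 kt
Leg 3: track=25.1°, groundspeed=88.1 kt

Leg 1: heading 306.8°; drift -8.1° → track 298.7°, groundspeed 133.9 kt
Leg 2: heading 159.8°; drift +18.1° → track 177.9°, groundspeed 98.2 kt
Leg 3: heading 41.7°; drift -16.6° → track 25.1°, groundspeed 88.1 kt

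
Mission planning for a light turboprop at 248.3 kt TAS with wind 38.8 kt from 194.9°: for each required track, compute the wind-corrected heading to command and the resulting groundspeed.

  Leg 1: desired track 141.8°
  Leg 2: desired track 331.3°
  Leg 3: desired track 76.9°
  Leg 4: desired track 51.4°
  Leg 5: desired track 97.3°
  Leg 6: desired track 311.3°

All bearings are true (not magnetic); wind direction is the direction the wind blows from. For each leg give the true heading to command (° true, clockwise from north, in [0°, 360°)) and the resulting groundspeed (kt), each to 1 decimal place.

Leg 1: heading=149.0°, groundspeed=223.1 kt
Leg 2: heading=325.1°, groundspeed=275.0 kt
Leg 3: heading=84.8°, groundspeed=264.1 kt
Leg 4: heading=56.7°, groundspeed=278.4 kt
Leg 5: heading=106.2°, groundspeed=250.4 kt
Leg 6: heading=303.3°, groundspeed=263.1 kt

Leg 1: desired track 141.8°; wind correction +7.2° → command heading 149.0°, groundspeed 223.1 kt
Leg 2: desired track 331.3°; wind correction -6.2° → command heading 325.1°, groundspeed 275.0 kt
Leg 3: desired track 76.9°; wind correction +7.9° → command heading 84.8°, groundspeed 264.1 kt
Leg 4: desired track 51.4°; wind correction +5.3° → command heading 56.7°, groundspeed 278.4 kt
Leg 5: desired track 97.3°; wind correction +8.9° → command heading 106.2°, groundspeed 250.4 kt
Leg 6: desired track 311.3°; wind correction -8.0° → command heading 303.3°, groundspeed 263.1 kt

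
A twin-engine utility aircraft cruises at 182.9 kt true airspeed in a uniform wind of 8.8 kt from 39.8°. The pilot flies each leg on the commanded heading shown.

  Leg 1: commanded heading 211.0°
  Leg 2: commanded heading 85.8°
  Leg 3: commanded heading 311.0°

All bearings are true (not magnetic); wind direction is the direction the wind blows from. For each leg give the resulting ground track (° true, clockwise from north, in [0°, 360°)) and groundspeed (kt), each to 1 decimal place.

Leg 1: heading 211.0°; drift +0.4° → track 211.4°, groundspeed 191.6 kt
Leg 2: heading 85.8°; drift +2.1° → track 87.9°, groundspeed 176.9 kt
Leg 3: heading 311.0°; drift -2.8° → track 308.2°, groundspeed 182.9 kt

Leg 1: track=211.4°, groundspeed=191.6 kt
Leg 2: track=87.9°, groundspeed=176.9 kt
Leg 3: track=308.2°, groundspeed=182.9 kt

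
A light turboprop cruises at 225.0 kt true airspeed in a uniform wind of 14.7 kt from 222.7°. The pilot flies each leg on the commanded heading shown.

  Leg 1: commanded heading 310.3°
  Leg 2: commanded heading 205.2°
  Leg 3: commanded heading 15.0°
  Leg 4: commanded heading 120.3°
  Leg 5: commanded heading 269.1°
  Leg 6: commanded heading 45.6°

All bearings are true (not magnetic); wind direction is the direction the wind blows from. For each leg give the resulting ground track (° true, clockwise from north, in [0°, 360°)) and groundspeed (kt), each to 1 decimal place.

Leg 1: track=314.0°, groundspeed=224.9 kt
Leg 2: track=204.0°, groundspeed=211.0 kt
Leg 3: track=16.6°, groundspeed=238.1 kt
Leg 4: track=116.7°, groundspeed=228.6 kt
Leg 5: track=271.9°, groundspeed=215.1 kt
Leg 6: track=45.4°, groundspeed=239.7 kt

Leg 1: heading 310.3°; drift +3.7° → track 314.0°, groundspeed 224.9 kt
Leg 2: heading 205.2°; drift -1.2° → track 204.0°, groundspeed 211.0 kt
Leg 3: heading 15.0°; drift +1.6° → track 16.6°, groundspeed 238.1 kt
Leg 4: heading 120.3°; drift -3.6° → track 116.7°, groundspeed 228.6 kt
Leg 5: heading 269.1°; drift +2.8° → track 271.9°, groundspeed 215.1 kt
Leg 6: heading 45.6°; drift -0.2° → track 45.4°, groundspeed 239.7 kt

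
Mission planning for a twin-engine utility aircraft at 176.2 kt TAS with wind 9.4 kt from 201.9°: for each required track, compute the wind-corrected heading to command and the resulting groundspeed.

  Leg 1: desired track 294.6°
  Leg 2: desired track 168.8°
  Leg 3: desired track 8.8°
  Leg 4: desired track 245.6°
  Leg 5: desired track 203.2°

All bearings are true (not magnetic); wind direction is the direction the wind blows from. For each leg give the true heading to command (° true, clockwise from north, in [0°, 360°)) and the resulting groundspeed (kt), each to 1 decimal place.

Leg 1: desired track 294.6°; wind correction -3.1° → command heading 291.5°, groundspeed 176.4 kt
Leg 2: desired track 168.8°; wind correction +1.7° → command heading 170.5°, groundspeed 168.3 kt
Leg 3: desired track 8.8°; wind correction -0.7° → command heading 8.1°, groundspeed 185.3 kt
Leg 4: desired track 245.6°; wind correction -2.1° → command heading 243.5°, groundspeed 169.3 kt
Leg 5: desired track 203.2°; wind correction -0.1° → command heading 203.1°, groundspeed 166.8 kt

Leg 1: heading=291.5°, groundspeed=176.4 kt
Leg 2: heading=170.5°, groundspeed=168.3 kt
Leg 3: heading=8.1°, groundspeed=185.3 kt
Leg 4: heading=243.5°, groundspeed=169.3 kt
Leg 5: heading=203.1°, groundspeed=166.8 kt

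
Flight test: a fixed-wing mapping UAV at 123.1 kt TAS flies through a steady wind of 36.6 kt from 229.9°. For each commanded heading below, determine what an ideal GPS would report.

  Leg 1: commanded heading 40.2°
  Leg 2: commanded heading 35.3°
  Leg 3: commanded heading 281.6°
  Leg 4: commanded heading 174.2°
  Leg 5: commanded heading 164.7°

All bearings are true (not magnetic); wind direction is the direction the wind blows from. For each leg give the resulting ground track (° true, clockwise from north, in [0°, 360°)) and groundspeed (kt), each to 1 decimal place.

Leg 1: track=42.4°, groundspeed=159.3 kt
Leg 2: track=38.6°, groundspeed=158.8 kt
Leg 3: track=297.6°, groundspeed=104.4 kt
Leg 4: track=157.8°, groundspeed=106.8 kt
Leg 5: track=147.6°, groundspeed=112.8 kt

Leg 1: heading 40.2°; drift +2.2° → track 42.4°, groundspeed 159.3 kt
Leg 2: heading 35.3°; drift +3.3° → track 38.6°, groundspeed 158.8 kt
Leg 3: heading 281.6°; drift +16.0° → track 297.6°, groundspeed 104.4 kt
Leg 4: heading 174.2°; drift -16.4° → track 157.8°, groundspeed 106.8 kt
Leg 5: heading 164.7°; drift -17.1° → track 147.6°, groundspeed 112.8 kt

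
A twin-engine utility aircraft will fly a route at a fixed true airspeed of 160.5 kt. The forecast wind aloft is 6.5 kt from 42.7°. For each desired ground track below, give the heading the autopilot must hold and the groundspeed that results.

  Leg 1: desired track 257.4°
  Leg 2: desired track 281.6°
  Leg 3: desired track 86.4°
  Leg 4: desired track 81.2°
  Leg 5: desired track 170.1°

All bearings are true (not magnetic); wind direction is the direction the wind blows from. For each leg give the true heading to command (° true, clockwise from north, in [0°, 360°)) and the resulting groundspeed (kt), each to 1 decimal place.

Leg 1: desired track 257.4°; wind correction +1.3° → command heading 258.7°, groundspeed 165.8 kt
Leg 2: desired track 281.6°; wind correction +2.0° → command heading 283.6°, groundspeed 163.8 kt
Leg 3: desired track 86.4°; wind correction -1.6° → command heading 84.8°, groundspeed 155.7 kt
Leg 4: desired track 81.2°; wind correction -1.4° → command heading 79.8°, groundspeed 155.4 kt
Leg 5: desired track 170.1°; wind correction -1.8° → command heading 168.3°, groundspeed 164.4 kt

Leg 1: heading=258.7°, groundspeed=165.8 kt
Leg 2: heading=283.6°, groundspeed=163.8 kt
Leg 3: heading=84.8°, groundspeed=155.7 kt
Leg 4: heading=79.8°, groundspeed=155.4 kt
Leg 5: heading=168.3°, groundspeed=164.4 kt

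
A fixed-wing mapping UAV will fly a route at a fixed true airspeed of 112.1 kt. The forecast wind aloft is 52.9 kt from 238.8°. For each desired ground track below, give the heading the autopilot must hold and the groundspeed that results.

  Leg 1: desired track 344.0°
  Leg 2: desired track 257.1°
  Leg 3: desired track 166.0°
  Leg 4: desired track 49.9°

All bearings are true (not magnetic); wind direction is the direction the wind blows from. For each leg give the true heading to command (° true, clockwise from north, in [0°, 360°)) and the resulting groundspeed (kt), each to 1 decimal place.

Leg 1: heading=316.9°, groundspeed=113.7 kt
Leg 2: heading=248.6°, groundspeed=60.6 kt
Leg 3: heading=192.8°, groundspeed=84.4 kt
Leg 4: heading=45.7°, groundspeed=164.1 kt

Leg 1: desired track 344.0°; wind correction -27.1° → command heading 316.9°, groundspeed 113.7 kt
Leg 2: desired track 257.1°; wind correction -8.5° → command heading 248.6°, groundspeed 60.6 kt
Leg 3: desired track 166.0°; wind correction +26.8° → command heading 192.8°, groundspeed 84.4 kt
Leg 4: desired track 49.9°; wind correction -4.2° → command heading 45.7°, groundspeed 164.1 kt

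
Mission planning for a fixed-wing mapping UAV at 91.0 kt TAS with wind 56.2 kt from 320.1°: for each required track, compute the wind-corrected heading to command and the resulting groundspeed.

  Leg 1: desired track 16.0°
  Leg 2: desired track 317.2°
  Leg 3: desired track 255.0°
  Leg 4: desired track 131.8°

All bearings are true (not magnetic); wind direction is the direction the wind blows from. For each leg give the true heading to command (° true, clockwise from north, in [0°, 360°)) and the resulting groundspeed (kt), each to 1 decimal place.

Leg 1: desired track 16.0°; wind correction -30.8° → command heading 345.2°, groundspeed 46.7 kt
Leg 2: desired track 317.2°; wind correction +1.8° → command heading 319.0°, groundspeed 34.8 kt
Leg 3: desired track 255.0°; wind correction +34.1° → command heading 289.1°, groundspeed 51.7 kt
Leg 4: desired track 131.8°; wind correction -5.1° → command heading 126.7°, groundspeed 146.2 kt

Leg 1: heading=345.2°, groundspeed=46.7 kt
Leg 2: heading=319.0°, groundspeed=34.8 kt
Leg 3: heading=289.1°, groundspeed=51.7 kt
Leg 4: heading=126.7°, groundspeed=146.2 kt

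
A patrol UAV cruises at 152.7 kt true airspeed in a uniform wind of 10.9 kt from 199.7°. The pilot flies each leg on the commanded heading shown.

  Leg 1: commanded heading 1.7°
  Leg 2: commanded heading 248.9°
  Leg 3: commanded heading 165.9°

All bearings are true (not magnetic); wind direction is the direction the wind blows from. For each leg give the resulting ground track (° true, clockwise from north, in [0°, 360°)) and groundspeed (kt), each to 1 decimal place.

Leg 1: track=2.9°, groundspeed=163.1 kt
Leg 2: track=252.1°, groundspeed=145.8 kt
Leg 3: track=163.5°, groundspeed=143.8 kt

Leg 1: heading 1.7°; drift +1.2° → track 2.9°, groundspeed 163.1 kt
Leg 2: heading 248.9°; drift +3.2° → track 252.1°, groundspeed 145.8 kt
Leg 3: heading 165.9°; drift -2.4° → track 163.5°, groundspeed 143.8 kt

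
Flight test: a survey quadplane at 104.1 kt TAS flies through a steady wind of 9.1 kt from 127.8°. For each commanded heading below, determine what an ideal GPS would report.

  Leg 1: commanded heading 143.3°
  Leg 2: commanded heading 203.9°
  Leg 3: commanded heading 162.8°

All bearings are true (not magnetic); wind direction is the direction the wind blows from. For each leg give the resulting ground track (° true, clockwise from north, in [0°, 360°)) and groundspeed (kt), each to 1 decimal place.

Leg 1: track=144.8°, groundspeed=95.4 kt
Leg 2: track=208.9°, groundspeed=102.3 kt
Leg 3: track=165.9°, groundspeed=96.8 kt

Leg 1: heading 143.3°; drift +1.5° → track 144.8°, groundspeed 95.4 kt
Leg 2: heading 203.9°; drift +5.0° → track 208.9°, groundspeed 102.3 kt
Leg 3: heading 162.8°; drift +3.1° → track 165.9°, groundspeed 96.8 kt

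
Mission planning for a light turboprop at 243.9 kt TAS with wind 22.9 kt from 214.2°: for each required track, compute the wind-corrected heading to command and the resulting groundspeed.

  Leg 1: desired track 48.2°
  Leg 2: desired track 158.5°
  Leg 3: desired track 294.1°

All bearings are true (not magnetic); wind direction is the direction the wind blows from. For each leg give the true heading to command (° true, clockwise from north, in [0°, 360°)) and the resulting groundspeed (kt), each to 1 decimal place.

Leg 1: heading=49.5°, groundspeed=266.1 kt
Leg 2: heading=162.9°, groundspeed=230.3 kt
Leg 3: heading=288.8°, groundspeed=238.8 kt

Leg 1: desired track 48.2°; wind correction +1.3° → command heading 49.5°, groundspeed 266.1 kt
Leg 2: desired track 158.5°; wind correction +4.4° → command heading 162.9°, groundspeed 230.3 kt
Leg 3: desired track 294.1°; wind correction -5.3° → command heading 288.8°, groundspeed 238.8 kt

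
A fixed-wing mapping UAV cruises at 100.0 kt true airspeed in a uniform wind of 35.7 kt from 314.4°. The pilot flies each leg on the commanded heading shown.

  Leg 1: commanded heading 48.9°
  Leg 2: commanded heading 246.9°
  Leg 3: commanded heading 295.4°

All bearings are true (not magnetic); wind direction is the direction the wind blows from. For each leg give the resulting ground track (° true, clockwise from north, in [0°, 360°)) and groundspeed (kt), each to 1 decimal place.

Leg 1: heading 48.9°; drift +19.1° → track 68.0°, groundspeed 108.8 kt
Leg 2: heading 246.9°; drift -20.9° → track 226.0°, groundspeed 92.4 kt
Leg 3: heading 295.4°; drift -10.0° → track 285.4°, groundspeed 67.3 kt

Leg 1: track=68.0°, groundspeed=108.8 kt
Leg 2: track=226.0°, groundspeed=92.4 kt
Leg 3: track=285.4°, groundspeed=67.3 kt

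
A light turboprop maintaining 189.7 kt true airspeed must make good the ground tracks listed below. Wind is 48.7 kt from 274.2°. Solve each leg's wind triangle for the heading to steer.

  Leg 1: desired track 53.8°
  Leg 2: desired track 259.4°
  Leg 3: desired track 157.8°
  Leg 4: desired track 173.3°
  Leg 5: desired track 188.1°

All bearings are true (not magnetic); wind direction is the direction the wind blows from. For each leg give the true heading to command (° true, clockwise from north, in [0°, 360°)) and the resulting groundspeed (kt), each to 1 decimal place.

Leg 1: desired track 53.8°; wind correction -9.6° → command heading 44.2°, groundspeed 224.1 kt
Leg 2: desired track 259.4°; wind correction +3.8° → command heading 263.2°, groundspeed 142.2 kt
Leg 3: desired track 157.8°; wind correction +13.3° → command heading 171.1°, groundspeed 206.3 kt
Leg 4: desired track 173.3°; wind correction +14.6° → command heading 187.9°, groundspeed 192.8 kt
Leg 5: desired track 188.1°; wind correction +14.8° → command heading 202.9°, groundspeed 180.1 kt

Leg 1: heading=44.2°, groundspeed=224.1 kt
Leg 2: heading=263.2°, groundspeed=142.2 kt
Leg 3: heading=171.1°, groundspeed=206.3 kt
Leg 4: heading=187.9°, groundspeed=192.8 kt
Leg 5: heading=202.9°, groundspeed=180.1 kt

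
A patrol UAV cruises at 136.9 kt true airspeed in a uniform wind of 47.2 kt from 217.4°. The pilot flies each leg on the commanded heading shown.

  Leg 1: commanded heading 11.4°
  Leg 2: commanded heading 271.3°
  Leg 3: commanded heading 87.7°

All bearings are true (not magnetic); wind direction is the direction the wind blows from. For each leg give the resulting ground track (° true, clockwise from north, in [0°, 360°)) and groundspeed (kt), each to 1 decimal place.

Leg 1: track=18.0°, groundspeed=180.5 kt
Leg 2: track=290.6°, groundspeed=115.6 kt
Leg 3: track=75.4°, groundspeed=171.0 kt

Leg 1: heading 11.4°; drift +6.6° → track 18.0°, groundspeed 180.5 kt
Leg 2: heading 271.3°; drift +19.3° → track 290.6°, groundspeed 115.6 kt
Leg 3: heading 87.7°; drift -12.3° → track 75.4°, groundspeed 171.0 kt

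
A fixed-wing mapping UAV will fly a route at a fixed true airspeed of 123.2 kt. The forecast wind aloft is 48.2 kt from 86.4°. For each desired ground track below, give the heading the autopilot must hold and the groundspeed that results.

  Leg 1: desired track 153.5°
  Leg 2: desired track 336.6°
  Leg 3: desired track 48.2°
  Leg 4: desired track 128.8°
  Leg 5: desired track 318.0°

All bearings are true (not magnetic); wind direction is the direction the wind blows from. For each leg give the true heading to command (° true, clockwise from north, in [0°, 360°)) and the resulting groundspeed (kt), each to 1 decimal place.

Leg 1: heading=132.4°, groundspeed=96.2 kt
Leg 2: heading=358.2°, groundspeed=130.9 kt
Leg 3: heading=62.2°, groundspeed=81.7 kt
Leg 4: heading=113.5°, groundspeed=83.2 kt
Leg 5: heading=335.9°, groundspeed=147.2 kt

Leg 1: desired track 153.5°; wind correction -21.1° → command heading 132.4°, groundspeed 96.2 kt
Leg 2: desired track 336.6°; wind correction +21.6° → command heading 358.2°, groundspeed 130.9 kt
Leg 3: desired track 48.2°; wind correction +14.0° → command heading 62.2°, groundspeed 81.7 kt
Leg 4: desired track 128.8°; wind correction -15.3° → command heading 113.5°, groundspeed 83.2 kt
Leg 5: desired track 318.0°; wind correction +17.9° → command heading 335.9°, groundspeed 147.2 kt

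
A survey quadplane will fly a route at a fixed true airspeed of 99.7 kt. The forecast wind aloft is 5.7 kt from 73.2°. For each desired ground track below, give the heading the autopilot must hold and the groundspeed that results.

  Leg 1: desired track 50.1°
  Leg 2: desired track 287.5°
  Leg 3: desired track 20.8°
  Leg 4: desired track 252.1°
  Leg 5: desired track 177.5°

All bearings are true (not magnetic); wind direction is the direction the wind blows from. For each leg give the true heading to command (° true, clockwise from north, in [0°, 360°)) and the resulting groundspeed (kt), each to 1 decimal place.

Leg 1: desired track 50.1°; wind correction +1.3° → command heading 51.4°, groundspeed 94.4 kt
Leg 2: desired track 287.5°; wind correction +1.8° → command heading 289.3°, groundspeed 104.4 kt
Leg 3: desired track 20.8°; wind correction +2.6° → command heading 23.4°, groundspeed 96.1 kt
Leg 4: desired track 252.1°; wind correction -0.1° → command heading 252.0°, groundspeed 105.4 kt
Leg 5: desired track 177.5°; wind correction -3.2° → command heading 174.3°, groundspeed 101.0 kt

Leg 1: heading=51.4°, groundspeed=94.4 kt
Leg 2: heading=289.3°, groundspeed=104.4 kt
Leg 3: heading=23.4°, groundspeed=96.1 kt
Leg 4: heading=252.0°, groundspeed=105.4 kt
Leg 5: heading=174.3°, groundspeed=101.0 kt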